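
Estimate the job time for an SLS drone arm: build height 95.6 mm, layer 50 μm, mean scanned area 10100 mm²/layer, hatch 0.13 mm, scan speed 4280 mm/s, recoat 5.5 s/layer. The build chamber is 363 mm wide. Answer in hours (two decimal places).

12.56 hours

Layer count = ceil(95.6 / 0.05) = 1912.
Scan path per layer = 10100 / 0.13, so 77692.3 mm.
Scan time per layer: 77692.3 / 4280 → 18.1524 s.
Time per layer: 18.1524 + 5.5 → 23.6524 s.
1912 layers × 23.6524 s/layer = 45223.3888 s, i.e. 12.56 hours.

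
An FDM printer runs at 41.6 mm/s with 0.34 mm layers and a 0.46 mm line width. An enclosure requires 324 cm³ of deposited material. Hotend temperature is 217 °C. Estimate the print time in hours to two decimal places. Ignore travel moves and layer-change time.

Bead cross-section = 0.34 × 0.46, so 0.1564 mm².
Path length: 324000 mm³ / 0.1564 mm² → 2071611.3 mm.
Time extruding: 2071611.3 / 41.6 → 49798.3 s.
That's 49798.3 s → 13.83 hours.

13.83 hours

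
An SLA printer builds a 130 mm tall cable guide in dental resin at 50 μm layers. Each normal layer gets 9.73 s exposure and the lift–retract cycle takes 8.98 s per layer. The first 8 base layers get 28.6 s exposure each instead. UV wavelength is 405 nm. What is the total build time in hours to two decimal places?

13.55 hours

Layer count = ceil(130 / 0.05) = 2600.
Base layers = 8 × (28.6 + 8.98) = 300.64 s.
Regular layers = 2592 × (9.73 + 8.98), so 48496.32 s.
Total = 300.64 + 48496.32 = 48796.96 s = 13.55 hours.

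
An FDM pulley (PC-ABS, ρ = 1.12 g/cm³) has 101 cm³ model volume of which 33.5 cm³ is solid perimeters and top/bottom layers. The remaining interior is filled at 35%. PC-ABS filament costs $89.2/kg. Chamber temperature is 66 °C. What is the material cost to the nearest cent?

$5.71

Interior volume = 101 − 33.5 = 67.5 cm³.
Infill volume = 0.35 × 67.5 = 23.625 cm³.
Total extruded: 33.5 + 23.625 → 57.125 cm³.
Mass = 57.125 × 1.12 = 63.98 g.
Cost = 63.98 g / 1000 × $89.2/kg = $5.71.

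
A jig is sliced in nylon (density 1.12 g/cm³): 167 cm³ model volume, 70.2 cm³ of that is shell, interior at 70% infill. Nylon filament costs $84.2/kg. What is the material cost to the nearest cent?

Interior volume = 167 − 70.2, so 96.8 cm³.
Infill deposited = 0.70 × 96.8, so 67.76 cm³.
Total extruded: 70.2 + 67.76 → 137.96 cm³.
Mass = 137.96 × 1.12 = 154.5152 g.
At $84.2/kg: 154.5152/1000 × 84.2 = $13.01.

$13.01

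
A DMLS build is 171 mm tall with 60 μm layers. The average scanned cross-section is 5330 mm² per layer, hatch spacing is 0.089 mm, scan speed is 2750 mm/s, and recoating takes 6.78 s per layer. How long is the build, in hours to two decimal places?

Layers = ⌈171/0.06⌉ = 2850.
Hatch length per layer: 5330 / 0.089 → 59887.6 mm.
Laser time per layer = 59887.6 / 2750, so 21.7773 s.
Layer cycle = 21.7773 + 6.78, so 28.5573 s.
Total: 2850 × 28.5573 s = 81388.305 s → 22.61 hours.

22.61 hours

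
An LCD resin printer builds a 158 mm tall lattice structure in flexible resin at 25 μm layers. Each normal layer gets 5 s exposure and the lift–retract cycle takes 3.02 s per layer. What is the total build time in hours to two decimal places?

14.08 hours

Number of layers: 158 / 0.025 → 6320 (rounded up).
Per-layer time = 5 + 3.02 = 8.02 s.
Total = 6320 × 8.02 = 50686.4 s = 14.08 hours.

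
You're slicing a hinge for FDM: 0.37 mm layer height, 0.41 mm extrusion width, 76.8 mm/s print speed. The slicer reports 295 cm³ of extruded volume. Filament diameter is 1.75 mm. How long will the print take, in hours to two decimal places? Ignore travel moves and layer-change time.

7.03 hours

Line area = 0.37 × 0.41, so 0.1517 mm².
Total extruded path = 295000/0.1517 = 1944627.6 mm.
Extrusion time = 1944627.6 / 76.8 = 25320.7 s.
25320.7 s = 7.03 hours.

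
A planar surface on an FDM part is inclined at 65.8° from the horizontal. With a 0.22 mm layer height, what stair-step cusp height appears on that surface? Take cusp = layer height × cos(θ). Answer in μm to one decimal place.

Cusp = layer height × cos(65.8°) = 0.22 × 0.4099 = 0.090178 mm = 90.2 μm.

90.2 μm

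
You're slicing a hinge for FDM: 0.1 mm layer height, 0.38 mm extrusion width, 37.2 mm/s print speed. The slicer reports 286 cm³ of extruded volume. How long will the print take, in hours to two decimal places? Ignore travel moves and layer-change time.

Extrusion cross-section: 0.1 × 0.38 → 0.038 mm².
Path length: 286000 mm³ / 0.038 mm² → 7526315.8 mm.
Print-move time = 7526315.8 / 37.2 = 202320.3 s.
Converting: 202320.3 s = 56.20 hours.

56.20 hours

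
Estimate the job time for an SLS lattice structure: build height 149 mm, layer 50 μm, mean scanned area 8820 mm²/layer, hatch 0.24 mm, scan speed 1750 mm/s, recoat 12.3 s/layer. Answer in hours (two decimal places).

27.57 hours

Number of layers: 149 / 0.05 → 2980 (rounded up).
Scan path per layer = 8820 / 0.24, so 36750 mm.
Per-layer scan time = 36750 / 1750, so 21 s.
Per-layer time = 21 + 12.3, so 33.3 s.
Total: 2980 × 33.3 s = 99234 s → 27.57 hours.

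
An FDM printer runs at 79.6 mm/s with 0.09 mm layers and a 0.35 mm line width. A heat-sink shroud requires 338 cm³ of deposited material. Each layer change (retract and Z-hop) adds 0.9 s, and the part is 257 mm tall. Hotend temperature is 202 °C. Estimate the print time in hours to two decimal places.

38.16 hours

Extrusion cross-section = 0.09 × 0.35, so 0.0315 mm².
Path length: 338000 mm³ / 0.0315 mm² → 10730158.7 mm.
Print-move time = 10730158.7 / 79.6, so 134801 s.
Layer count = ceil(257 / 0.09) = 2856.
Layer-change overhead = 2856 × 0.9, so 2570.4 s.
Altogether 134801 + 2570.4 = 137371.4 s, i.e. 38.16 hours.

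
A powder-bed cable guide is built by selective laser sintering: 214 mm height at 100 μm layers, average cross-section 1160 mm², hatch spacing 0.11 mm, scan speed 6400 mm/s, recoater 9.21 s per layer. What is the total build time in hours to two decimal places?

Layers = ⌈214/0.1⌉ = 2140.
Per-layer scan distance = 1160 / 0.11, so 10545.5 mm.
Scan time per layer: 10545.5 / 6400 → 1.6477 s.
Per-layer time: 1.6477 + 9.21 → 10.8577 s.
Total: 2140 × 10.8577 s = 23235.478 s → 6.45 hours.

6.45 hours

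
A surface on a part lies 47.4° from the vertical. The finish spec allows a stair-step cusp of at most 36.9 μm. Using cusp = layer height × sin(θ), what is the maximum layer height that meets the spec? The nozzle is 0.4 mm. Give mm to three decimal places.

sin(47.4°) = 0.7361; t_max = 0.0369/0.7361 = 0.050 mm.

0.050 mm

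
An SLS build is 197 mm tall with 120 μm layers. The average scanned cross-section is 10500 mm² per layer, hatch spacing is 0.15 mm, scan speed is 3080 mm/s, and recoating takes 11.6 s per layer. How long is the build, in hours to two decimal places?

15.66 hours

Layer count = ceil(197 / 0.12) = 1642.
Scan path per layer = 10500 / 0.15 = 70000 mm.
Scan time per layer = 70000 / 3080 = 22.7273 s.
Time per layer = 22.7273 + 11.6, so 34.3273 s.
1642 layers × 34.3273 s/layer = 56365.4266 s, i.e. 15.66 hours.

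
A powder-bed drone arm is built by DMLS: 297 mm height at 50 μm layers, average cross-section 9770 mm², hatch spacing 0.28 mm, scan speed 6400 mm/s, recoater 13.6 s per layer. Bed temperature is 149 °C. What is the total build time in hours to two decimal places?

31.44 hours

Layer count = ceil(297 / 0.05) = 5940.
Per-layer scan distance = 9770 / 0.28, so 34892.9 mm.
Per-layer scan time = 34892.9 / 6400, so 5.452 s.
Layer cycle = 5.452 + 13.6, so 19.052 s.
Build time = 5940 × 19.052 = 113168.88 s = 31.44 hours.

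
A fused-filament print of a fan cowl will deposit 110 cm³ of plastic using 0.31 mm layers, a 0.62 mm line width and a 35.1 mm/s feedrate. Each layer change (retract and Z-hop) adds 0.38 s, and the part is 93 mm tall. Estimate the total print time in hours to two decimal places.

Bead cross-section = 0.31 × 0.62, so 0.1922 mm².
Total extruded path = 110000/0.1922 = 572320.5 mm.
Print-move time = 572320.5 / 35.1, so 16305.4 s.
Layers = ⌈93/0.31⌉ = 300.
Layer-change overhead: 300 × 0.38 → 114 s.
Altogether 16305.4 + 114 = 16419.4 s, i.e. 4.56 hours.

4.56 hours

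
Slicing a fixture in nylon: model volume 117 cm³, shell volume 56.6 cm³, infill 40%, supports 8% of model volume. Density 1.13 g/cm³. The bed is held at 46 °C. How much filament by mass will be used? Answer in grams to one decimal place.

Interior volume: 117 − 56.6 → 60.4 cm³.
Deposited infill = 0.40 × 60.4, so 24.16 cm³.
Support: 0.08 × 117 → 9.36 cm³.
Total printed volume = 56.6 + 24.16 + 9.36 = 90.12 cm³.
Mass = 90.12 × 1.13, so 101.8356 g.

101.8 g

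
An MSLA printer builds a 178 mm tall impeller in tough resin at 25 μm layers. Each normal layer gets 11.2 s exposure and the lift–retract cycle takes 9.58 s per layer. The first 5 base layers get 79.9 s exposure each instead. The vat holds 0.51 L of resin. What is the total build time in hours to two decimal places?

Layers = ⌈178/0.025⌉ = 7120.
Bottom layers = 5 × (79.9 + 9.58) = 447.4 s.
Regular layers = 7115 × (11.2 + 9.58), so 147849.7 s.
Sum: 447.4 + 147849.7 = 148297.1 s → 41.19 hours.

41.19 hours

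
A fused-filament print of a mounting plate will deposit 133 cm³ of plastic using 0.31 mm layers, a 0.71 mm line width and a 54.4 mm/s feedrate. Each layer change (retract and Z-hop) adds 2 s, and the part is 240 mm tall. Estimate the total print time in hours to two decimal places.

3.52 hours

Bead cross-section = 0.31 × 0.71 = 0.2201 mm².
Total extruded path = 133000/0.2201 = 604270.8 mm.
Extrusion time: 604270.8 / 54.4 → 11107.9 s.
Number of layers: 240 / 0.31 → 775 (rounded up).
Non-print overhead = 775 × 2, so 1550 s.
Total = 11107.9 + 1550 = 12657.9 s = 3.52 hours.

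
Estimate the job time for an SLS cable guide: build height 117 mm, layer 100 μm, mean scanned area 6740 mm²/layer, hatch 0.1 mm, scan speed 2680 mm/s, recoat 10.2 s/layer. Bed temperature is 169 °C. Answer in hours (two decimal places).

Layer count = ceil(117 / 0.1) = 1170.
Scan path per layer = 6740 / 0.1, so 67400 mm.
Scan time per layer = 67400 / 2680, so 25.1493 s.
Per-layer time: 25.1493 + 10.2 → 35.3493 s.
Build time = 1170 × 35.3493 = 41358.681 s = 11.49 hours.

11.49 hours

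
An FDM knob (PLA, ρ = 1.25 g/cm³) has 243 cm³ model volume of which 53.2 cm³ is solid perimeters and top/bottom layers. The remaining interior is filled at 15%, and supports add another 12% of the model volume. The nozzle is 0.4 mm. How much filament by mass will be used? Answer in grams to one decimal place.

Volume inside the shell = 243 − 53.2, so 189.8 cm³.
Deposited infill = 0.15 × 189.8, so 28.47 cm³.
Support = 0.12 × 243 = 29.16 cm³.
Total extruded = 53.2 + 28.47 + 29.16, so 110.83 cm³.
Mass: 110.83 × 1.25 → 138.5375 g.

138.5 g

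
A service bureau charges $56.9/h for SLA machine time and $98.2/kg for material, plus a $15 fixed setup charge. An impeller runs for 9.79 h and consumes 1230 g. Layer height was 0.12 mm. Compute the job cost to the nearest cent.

Time charge = 56.9 × 9.79 = $557.051.
Material charge: 98.2 × 1230/1000 → $120.786.
Total = 557.051 + 120.786 + 15 = 692.837 ≈ $692.84.

$692.84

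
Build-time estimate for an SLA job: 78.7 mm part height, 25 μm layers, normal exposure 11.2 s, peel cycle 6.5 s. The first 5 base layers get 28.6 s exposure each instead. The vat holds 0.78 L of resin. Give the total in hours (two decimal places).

Layer count = ceil(78.7 / 0.025) = 3148.
Bottom layers = 5 × (28.6 + 6.5), so 175.5 s.
Remaining layers = 3143 × (11.2 + 6.5) = 55631.1 s.
Sum: 175.5 + 55631.1 = 55806.6 s → 15.50 hours.

15.50 hours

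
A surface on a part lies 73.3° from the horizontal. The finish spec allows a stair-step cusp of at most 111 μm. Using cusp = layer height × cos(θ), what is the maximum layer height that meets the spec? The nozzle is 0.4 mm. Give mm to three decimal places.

cos(73.3°) = 0.2874; t_max = 0.111/0.2874 = 0.386 mm.

0.386 mm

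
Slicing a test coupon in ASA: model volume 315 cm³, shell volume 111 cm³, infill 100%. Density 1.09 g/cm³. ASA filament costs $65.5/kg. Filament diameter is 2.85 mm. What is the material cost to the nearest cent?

$22.49

Volume inside the shell = 315 − 111, so 204 cm³.
Infill deposited = 1.00 × 204, so 204 cm³.
Total extruded = 111 + 204, so 315 cm³.
Mass: 315 × 1.09 → 343.35 g.
Cost = 343.35 g / 1000 × $65.5/kg = $22.49.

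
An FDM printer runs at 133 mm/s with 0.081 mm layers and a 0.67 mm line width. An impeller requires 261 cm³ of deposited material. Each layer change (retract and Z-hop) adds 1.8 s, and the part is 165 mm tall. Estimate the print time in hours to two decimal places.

11.06 hours

Bead cross-section = 0.081 × 0.67, so 0.05427 mm².
Total extruded path = 261000/0.05427 = 4809286.9 mm.
Time extruding = 4809286.9 / 133 = 36160.1 s.
Number of layers: 165 / 0.081 → 2038 (rounded up).
Z-hop total: 2038 × 1.8 → 3668.4 s.
Altogether 36160.1 + 3668.4 = 39828.5 s, i.e. 11.06 hours.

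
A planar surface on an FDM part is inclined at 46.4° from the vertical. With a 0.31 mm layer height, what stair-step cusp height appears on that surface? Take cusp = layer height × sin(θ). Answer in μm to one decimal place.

Cusp = layer height × sin(46.4°) = 0.31 × 0.7242 = 0.224502 mm = 224.5 μm.

224.5 μm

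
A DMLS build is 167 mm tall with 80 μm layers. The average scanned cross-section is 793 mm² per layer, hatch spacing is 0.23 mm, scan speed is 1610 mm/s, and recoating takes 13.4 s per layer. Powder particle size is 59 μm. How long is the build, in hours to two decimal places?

Layer count = ceil(167 / 0.08) = 2088.
Hatch length per layer = 793 / 0.23 = 3447.8 mm.
Scan time per layer = 3447.8 / 1610, so 2.1415 s.
Time per layer: 2.1415 + 13.4 → 15.5415 s.
Build time = 2088 × 15.5415 = 32450.652 s = 9.01 hours.

9.01 hours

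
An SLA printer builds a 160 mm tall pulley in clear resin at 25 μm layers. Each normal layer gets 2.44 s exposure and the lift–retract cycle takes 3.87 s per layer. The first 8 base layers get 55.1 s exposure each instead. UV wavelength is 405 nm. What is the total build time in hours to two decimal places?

Layers = ⌈160/0.025⌉ = 6400.
Base layers = 8 × (55.1 + 3.87) = 471.76 s.
Regular layers = 6392 × (2.44 + 3.87) = 40333.52 s.
Total = 471.76 + 40333.52 = 40805.28 s = 11.33 hours.

11.33 hours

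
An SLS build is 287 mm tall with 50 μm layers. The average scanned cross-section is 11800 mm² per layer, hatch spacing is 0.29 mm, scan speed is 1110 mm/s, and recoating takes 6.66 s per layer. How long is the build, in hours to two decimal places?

69.07 hours

Layers = ⌈287/0.05⌉ = 5740.
Hatch length per layer = 11800 / 0.29 = 40689.7 mm.
Scan time per layer = 40689.7 / 1110 = 36.6574 s.
Time per layer = 36.6574 + 6.66, so 43.3174 s.
Build time = 5740 × 43.3174 = 248641.876 s = 69.07 hours.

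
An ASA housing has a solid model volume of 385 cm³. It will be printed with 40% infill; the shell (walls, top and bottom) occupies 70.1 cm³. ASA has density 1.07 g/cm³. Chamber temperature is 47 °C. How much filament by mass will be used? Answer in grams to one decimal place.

Interior volume: 385 − 70.1 → 314.9 cm³.
Infill volume = 0.40 × 314.9 = 125.96 cm³.
Total printed volume: 70.1 + 125.96 → 196.06 cm³.
Mass = 196.06 × 1.07 = 209.7842 g.

209.8 g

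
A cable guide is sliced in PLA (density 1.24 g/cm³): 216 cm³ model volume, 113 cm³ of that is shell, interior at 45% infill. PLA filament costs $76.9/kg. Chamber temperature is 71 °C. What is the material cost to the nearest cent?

$15.19

Volume inside the shell = 216 − 113, so 103 cm³.
Deposited infill = 0.45 × 103, so 46.35 cm³.
Deposited volume = 113 + 46.35, so 159.35 cm³.
Mass = 159.35 × 1.24, so 197.594 g.
At $76.9/kg: 197.594/1000 × 76.9 = $15.19.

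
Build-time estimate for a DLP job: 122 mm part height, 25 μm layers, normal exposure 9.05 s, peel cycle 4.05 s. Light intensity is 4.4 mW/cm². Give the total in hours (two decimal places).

Number of layers: 122 / 0.025 → 4880 (rounded up).
Each layer takes = 9.05 + 4.05 = 13.1 s.
Total = 4880 × 13.1 = 63928 s = 17.76 hours.

17.76 hours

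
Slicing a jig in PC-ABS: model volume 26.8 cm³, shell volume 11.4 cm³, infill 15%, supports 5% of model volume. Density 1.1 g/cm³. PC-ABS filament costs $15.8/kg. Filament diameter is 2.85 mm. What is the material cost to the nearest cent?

Volume inside the shell: 26.8 − 11.4 → 15.4 cm³.
Infill volume = 0.15 × 15.4 = 2.31 cm³.
Support = 0.05 × 26.8, so 1.34 cm³.
Total printed volume = 11.4 + 2.31 + 1.34, so 15.05 cm³.
Mass: 15.05 × 1.1 → 16.555 g.
Cost = 16.555 g / 1000 × $15.8/kg = $0.26.

$0.26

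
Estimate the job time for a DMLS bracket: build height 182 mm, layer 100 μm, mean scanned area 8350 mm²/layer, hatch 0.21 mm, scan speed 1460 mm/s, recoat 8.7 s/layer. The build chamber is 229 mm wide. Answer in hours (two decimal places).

Layers = ⌈182/0.1⌉ = 1820.
Hatch length per layer = 8350 / 0.21, so 39761.9 mm.
Laser time per layer: 39761.9 / 1460 → 27.2342 s.
Time per layer: 27.2342 + 8.7 → 35.9342 s.
Build time = 1820 × 35.9342 = 65400.244 s = 18.17 hours.

18.17 hours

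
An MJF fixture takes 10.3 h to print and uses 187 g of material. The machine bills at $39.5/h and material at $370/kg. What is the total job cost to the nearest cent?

$476.04

Time charge: 39.5 × 10.3 → $406.85.
Material cost = 370 × 187/1000 = $69.19.
Job cost: 406.85 + 69.19 = $476.04.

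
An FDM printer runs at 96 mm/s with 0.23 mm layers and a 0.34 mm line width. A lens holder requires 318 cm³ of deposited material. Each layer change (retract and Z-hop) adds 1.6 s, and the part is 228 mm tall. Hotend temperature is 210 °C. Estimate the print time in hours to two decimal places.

12.21 hours

Line area = 0.23 × 0.34 = 0.0782 mm².
Toolpath length = 318 cm³ / 0.0782 mm² = 318000 / 0.0782 = 4066496.2 mm.
Time extruding = 4066496.2 / 96, so 42359.3 s.
Number of layers: 228 / 0.23 → 992 (rounded up).
Layer-change overhead = 992 × 1.6 = 1587.2 s.
Altogether 42359.3 + 1587.2 = 43946.5 s, i.e. 12.21 hours.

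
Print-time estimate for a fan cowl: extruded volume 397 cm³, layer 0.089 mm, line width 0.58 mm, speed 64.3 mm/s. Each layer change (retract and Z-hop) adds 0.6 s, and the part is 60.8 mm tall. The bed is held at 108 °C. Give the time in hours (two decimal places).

Extrusion cross-section = 0.089 × 0.58 = 0.05162 mm².
Toolpath length = 397 cm³ / 0.05162 mm² = 397000 / 0.05162 = 7690817.5 mm.
Print-move time = 7690817.5 / 64.3, so 119608.4 s.
Layer count = ceil(60.8 / 0.089) = 684.
Layer-change overhead = 684 × 0.6, so 410.4 s.
Total = 119608.4 + 410.4 = 120018.8 s = 33.34 hours.

33.34 hours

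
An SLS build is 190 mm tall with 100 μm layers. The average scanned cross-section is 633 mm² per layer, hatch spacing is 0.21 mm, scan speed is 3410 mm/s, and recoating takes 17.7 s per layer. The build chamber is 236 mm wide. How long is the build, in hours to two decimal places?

9.81 hours

Number of layers: 190 / 0.1 → 1900 (rounded up).
Scan path per layer = 633 / 0.21, so 3014.3 mm.
Scan time per layer = 3014.3 / 3410, so 0.884 s.
Per-layer time = 0.884 + 17.7, so 18.584 s.
1900 layers × 18.584 s/layer = 35309.6 s, i.e. 9.81 hours.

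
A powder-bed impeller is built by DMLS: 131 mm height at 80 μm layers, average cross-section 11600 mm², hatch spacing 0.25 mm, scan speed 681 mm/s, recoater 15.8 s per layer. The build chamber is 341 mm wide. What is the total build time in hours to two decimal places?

38.19 hours

Number of layers: 131 / 0.08 → 1638 (rounded up).
Per-layer scan distance = 11600 / 0.25, so 46400 mm.
Laser time per layer: 46400 / 681 → 68.1351 s.
Layer cycle = 68.1351 + 15.8 = 83.9351 s.
Total: 1638 × 83.9351 s = 137485.6938 s → 38.19 hours.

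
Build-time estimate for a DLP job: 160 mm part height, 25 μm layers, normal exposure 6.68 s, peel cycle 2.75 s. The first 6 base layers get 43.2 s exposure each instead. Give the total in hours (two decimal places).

Layer count = ceil(160 / 0.025) = 6400.
Base layers = 6 × (43.2 + 2.75) = 275.7 s.
Remaining layers: 6394 × (6.68 + 2.75) → 60295.42 s.
Total = 275.7 + 60295.42 = 60571.12 s = 16.83 hours.

16.83 hours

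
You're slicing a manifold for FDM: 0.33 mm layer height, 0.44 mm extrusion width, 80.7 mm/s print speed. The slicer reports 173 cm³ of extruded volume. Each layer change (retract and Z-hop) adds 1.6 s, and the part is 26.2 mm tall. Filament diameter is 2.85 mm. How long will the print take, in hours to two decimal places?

Line area: 0.33 × 0.44 → 0.1452 mm².
Path length: 173000 mm³ / 0.1452 mm² → 1191460.1 mm.
Time extruding: 1191460.1 / 80.7 → 14764.1 s.
Layers = ⌈26.2/0.33⌉ = 80.
Z-hop total = 80 × 1.6 = 128 s.
Total = 14764.1 + 128 = 14892.1 s = 4.14 hours.

4.14 hours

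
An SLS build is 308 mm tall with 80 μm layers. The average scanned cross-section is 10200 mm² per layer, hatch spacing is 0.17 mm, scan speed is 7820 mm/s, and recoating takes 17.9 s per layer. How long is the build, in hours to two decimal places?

27.35 hours

Layers = ⌈308/0.08⌉ = 3850.
Scan path per layer = 10200 / 0.17 = 60000 mm.
Scan time per layer = 60000 / 7820 = 7.6726 s.
Time per layer = 7.6726 + 17.9 = 25.5726 s.
Build time = 3850 × 25.5726 = 98454.51 s = 27.35 hours.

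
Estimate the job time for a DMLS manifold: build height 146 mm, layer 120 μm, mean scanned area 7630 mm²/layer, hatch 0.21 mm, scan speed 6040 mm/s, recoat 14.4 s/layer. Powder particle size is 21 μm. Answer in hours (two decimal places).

6.90 hours

Layers = ⌈146/0.12⌉ = 1217.
Per-layer scan distance: 7630 / 0.21 → 36333.3 mm.
Scan time per layer = 36333.3 / 6040 = 6.0154 s.
Layer cycle = 6.0154 + 14.4 = 20.4154 s.
Build time = 1217 × 20.4154 = 24845.5418 s = 6.90 hours.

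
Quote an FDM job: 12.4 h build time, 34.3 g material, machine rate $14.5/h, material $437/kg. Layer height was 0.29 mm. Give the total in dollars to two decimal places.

Time charge = 14.5 × 12.4 = $179.80.
Material cost: 437 × 34.3/1000 → $14.9891.
Job cost: 179.80 + 14.9891 = 194.7891 ≈ $194.79.

$194.79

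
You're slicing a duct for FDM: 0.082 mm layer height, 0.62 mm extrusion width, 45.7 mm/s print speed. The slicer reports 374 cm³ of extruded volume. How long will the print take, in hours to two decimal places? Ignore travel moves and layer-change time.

44.71 hours

Extrusion cross-section = 0.082 × 0.62 = 0.05084 mm².
Path length: 374000 mm³ / 0.05084 mm² → 7356412.3 mm.
Print-move time: 7356412.3 / 45.7 → 160971.8 s.
160971.8 s = 44.71 hours.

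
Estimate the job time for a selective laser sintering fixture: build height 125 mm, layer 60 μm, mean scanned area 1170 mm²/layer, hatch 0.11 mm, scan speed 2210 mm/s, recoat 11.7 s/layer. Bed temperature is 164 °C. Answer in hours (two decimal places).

9.56 hours

Layer count = ceil(125 / 0.06) = 2084.
Hatch length per layer: 1170 / 0.11 → 10636.4 mm.
Per-layer scan time = 10636.4 / 2210 = 4.8129 s.
Time per layer = 4.8129 + 11.7 = 16.5129 s.
2084 layers × 16.5129 s/layer = 34412.8836 s, i.e. 9.56 hours.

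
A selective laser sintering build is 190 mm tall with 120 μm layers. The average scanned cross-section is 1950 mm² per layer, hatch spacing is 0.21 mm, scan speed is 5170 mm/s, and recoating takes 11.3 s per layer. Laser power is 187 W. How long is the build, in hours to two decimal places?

Number of layers: 190 / 0.12 → 1584 (rounded up).
Hatch length per layer = 1950 / 0.21 = 9285.7 mm.
Scan time per layer = 9285.7 / 5170, so 1.7961 s.
Layer cycle = 1.7961 + 11.3, so 13.0961 s.
Build time = 1584 × 13.0961 = 20744.2224 s = 5.76 hours.

5.76 hours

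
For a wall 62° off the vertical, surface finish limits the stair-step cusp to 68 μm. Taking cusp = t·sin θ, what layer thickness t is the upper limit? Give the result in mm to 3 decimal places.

0.077 mm

t = h_c / sin θ = 0.068 / 0.8829 = 0.077 mm.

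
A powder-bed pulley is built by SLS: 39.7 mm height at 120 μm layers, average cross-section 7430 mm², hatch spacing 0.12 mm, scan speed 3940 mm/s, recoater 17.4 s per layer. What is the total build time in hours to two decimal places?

Number of layers: 39.7 / 0.12 → 331 (rounded up).
Hatch length per layer: 7430 / 0.12 → 61916.7 mm.
Scan time per layer: 61916.7 / 3940 → 15.7149 s.
Per-layer time: 15.7149 + 17.4 → 33.1149 s.
331 layers × 33.1149 s/layer = 10961.0319 s, i.e. 3.04 hours.

3.04 hours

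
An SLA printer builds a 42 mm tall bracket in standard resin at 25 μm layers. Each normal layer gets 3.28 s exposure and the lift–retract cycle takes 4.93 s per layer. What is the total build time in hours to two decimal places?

Number of layers: 42 / 0.025 → 1680 (rounded up).
Each layer takes: 3.28 + 4.93 → 8.21 s.
Build time: 1680 × 8.21 s = 13792.8 s, i.e. 3.83 hours.

3.83 hours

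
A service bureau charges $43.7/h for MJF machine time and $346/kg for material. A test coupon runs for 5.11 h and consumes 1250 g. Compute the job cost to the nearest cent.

Time charge: 43.7 × 5.11 → $223.307.
Material cost = 346 × 1250/1000 = $432.50.
Total = 223.307 + 432.50 = 655.807 ≈ $655.81.

$655.81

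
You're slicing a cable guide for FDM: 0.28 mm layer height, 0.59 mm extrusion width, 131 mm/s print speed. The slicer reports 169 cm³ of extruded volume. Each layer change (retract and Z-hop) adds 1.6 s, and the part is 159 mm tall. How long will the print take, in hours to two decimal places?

Bead cross-section = 0.28 × 0.59 = 0.1652 mm².
Toolpath length = 169 cm³ / 0.1652 mm² = 169000 / 0.1652 = 1023002.4 mm.
Print-move time = 1023002.4 / 131 = 7809.2 s.
Layer count = ceil(159 / 0.28) = 568.
Layer-change overhead = 568 × 1.6 = 908.8 s.
Total = 7809.2 + 908.8 = 8718 s = 2.42 hours.

2.42 hours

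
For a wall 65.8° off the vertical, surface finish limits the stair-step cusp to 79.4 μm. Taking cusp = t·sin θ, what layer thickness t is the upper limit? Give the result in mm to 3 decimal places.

sin(65.8°) = 0.9121; t_max = 0.0794/0.9121 = 0.087 mm.

0.087 mm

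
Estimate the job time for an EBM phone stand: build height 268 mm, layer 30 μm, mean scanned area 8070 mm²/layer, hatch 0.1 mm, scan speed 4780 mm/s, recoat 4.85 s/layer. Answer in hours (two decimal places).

53.93 hours

Layers = ⌈268/0.03⌉ = 8934.
Scan path per layer: 8070 / 0.1 → 80700 mm.
Scan time per layer = 80700 / 4780 = 16.8828 s.
Layer cycle = 16.8828 + 4.85 = 21.7328 s.
Total: 8934 × 21.7328 s = 194160.8352 s → 53.93 hours.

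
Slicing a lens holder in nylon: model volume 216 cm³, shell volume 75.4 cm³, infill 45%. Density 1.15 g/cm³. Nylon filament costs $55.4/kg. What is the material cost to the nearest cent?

Infill region: 216 − 75.4 → 140.6 cm³.
Deposited infill: 0.45 × 140.6 → 63.27 cm³.
Deposited volume: 75.4 + 63.27 → 138.67 cm³.
Mass = 138.67 × 1.15 = 159.4705 g.
Cost = 159.4705 g / 1000 × $55.4/kg = $8.83.

$8.83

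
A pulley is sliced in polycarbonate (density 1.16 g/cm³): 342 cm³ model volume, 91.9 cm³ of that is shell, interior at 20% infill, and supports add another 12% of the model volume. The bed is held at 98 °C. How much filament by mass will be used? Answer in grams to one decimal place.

212.2 g

Volume inside the shell: 342 − 91.9 → 250.1 cm³.
Infill volume = 0.20 × 250.1 = 50.02 cm³.
Support = 0.12 × 342 = 41.04 cm³.
Total printed volume = 91.9 + 50.02 + 41.04 = 182.96 cm³.
Mass = 182.96 × 1.16 = 212.2336 g.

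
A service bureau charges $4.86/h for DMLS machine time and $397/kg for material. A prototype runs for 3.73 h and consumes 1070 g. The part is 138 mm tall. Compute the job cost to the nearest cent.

$442.92

Machine-time cost = 4.86 × 3.73, so $18.1278.
Material charge = 397 × 1070/1000 = $424.79.
Job cost: 18.1278 + 424.79 = 442.9178 ≈ $442.92.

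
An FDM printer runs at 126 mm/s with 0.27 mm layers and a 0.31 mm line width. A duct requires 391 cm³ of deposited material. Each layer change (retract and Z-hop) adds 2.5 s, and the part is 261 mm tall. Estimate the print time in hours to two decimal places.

Extrusion cross-section: 0.27 × 0.31 → 0.0837 mm².
Path length: 391000 mm³ / 0.0837 mm² → 4671445.6 mm.
Time extruding: 4671445.6 / 126 → 37075 s.
Layer count = ceil(261 / 0.27) = 967.
Layer-change overhead = 967 × 2.5 = 2417.5 s.
Total = 37075 + 2417.5 = 39492.5 s = 10.97 hours.

10.97 hours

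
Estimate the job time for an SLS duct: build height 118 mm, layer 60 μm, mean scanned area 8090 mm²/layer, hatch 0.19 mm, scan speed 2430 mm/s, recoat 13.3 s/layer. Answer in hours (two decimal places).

Layers = ⌈118/0.06⌉ = 1967.
Hatch length per layer: 8090 / 0.19 → 42578.9 mm.
Laser time per layer = 42578.9 / 2430, so 17.5222 s.
Per-layer time: 17.5222 + 13.3 → 30.8222 s.
Build time = 1967 × 30.8222 = 60627.2674 s = 16.84 hours.

16.84 hours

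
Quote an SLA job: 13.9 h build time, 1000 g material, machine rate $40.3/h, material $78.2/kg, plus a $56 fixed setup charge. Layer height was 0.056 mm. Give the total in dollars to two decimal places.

Time charge = 40.3 × 13.9, so $560.17.
Feedstock cost = 78.2 × 1000/1000, so $78.20.
Total = 560.17 + 78.20 + 56 = $694.37.

$694.37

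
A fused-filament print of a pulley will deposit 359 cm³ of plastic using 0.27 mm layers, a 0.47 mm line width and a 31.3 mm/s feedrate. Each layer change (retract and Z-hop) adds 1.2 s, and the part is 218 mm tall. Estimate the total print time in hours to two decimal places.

25.38 hours

Extrusion cross-section = 0.27 × 0.47 = 0.1269 mm².
Toolpath length = 359 cm³ / 0.1269 mm² = 359000 / 0.1269 = 2828999.2 mm.
Print-move time = 2828999.2 / 31.3, so 90383.4 s.
Layer count = ceil(218 / 0.27) = 808.
Non-print overhead: 808 × 1.2 → 969.6 s.
Altogether 90383.4 + 969.6 = 91353 s, i.e. 25.38 hours.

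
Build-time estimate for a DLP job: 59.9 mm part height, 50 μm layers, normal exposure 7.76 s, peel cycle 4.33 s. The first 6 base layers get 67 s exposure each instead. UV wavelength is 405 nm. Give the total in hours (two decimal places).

Layers = ⌈59.9/0.05⌉ = 1198.
Bottom layers = 6 × (67 + 4.33), so 427.98 s.
Regular layers = 1192 × (7.76 + 4.33) = 14411.28 s.
Total = 427.98 + 14411.28 = 14839.26 s = 4.12 hours.

4.12 hours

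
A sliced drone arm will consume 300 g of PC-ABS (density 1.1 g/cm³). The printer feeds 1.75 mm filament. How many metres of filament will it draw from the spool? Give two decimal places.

Volume = 300 g / 1.1 g·cm⁻³ = 272.7273 cm³ = 272727.3 mm³.
Filament cross-section = π × (1.75/2)² = 2.4053 mm².
L = V/A = 272727.3/2.4053 = 113385.98 mm → 113.39 m.

113.39 m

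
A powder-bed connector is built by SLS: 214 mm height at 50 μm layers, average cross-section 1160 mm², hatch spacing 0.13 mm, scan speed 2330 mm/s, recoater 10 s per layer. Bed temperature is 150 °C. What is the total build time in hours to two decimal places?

16.44 hours

Layers = ⌈214/0.05⌉ = 4280.
Scan path per layer: 1160 / 0.13 → 8923.1 mm.
Scan time per layer = 8923.1 / 2330, so 3.8297 s.
Time per layer = 3.8297 + 10 = 13.8297 s.
4280 layers × 13.8297 s/layer = 59191.116 s, i.e. 16.44 hours.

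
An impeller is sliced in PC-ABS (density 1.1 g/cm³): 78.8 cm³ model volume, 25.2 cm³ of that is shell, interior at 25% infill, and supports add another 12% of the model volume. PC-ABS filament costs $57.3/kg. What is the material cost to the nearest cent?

Infill region = 78.8 − 25.2, so 53.6 cm³.
Deposited infill = 0.25 × 53.6, so 13.4 cm³.
Support = 0.12 × 78.8, so 9.456 cm³.
Deposited volume: 25.2 + 13.4 + 9.456 → 48.056 cm³.
Mass = 48.056 × 1.1 = 52.8616 g.
At $57.3/kg: 52.8616/1000 × 57.3 = $3.03.

$3.03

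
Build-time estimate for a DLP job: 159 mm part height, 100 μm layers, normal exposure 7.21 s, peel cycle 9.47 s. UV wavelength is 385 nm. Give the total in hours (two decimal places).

7.37 hours

Layer count = ceil(159 / 0.1) = 1590.
Per-layer time = 7.21 + 9.47, so 16.68 s.
Total = 1590 × 16.68 = 26521.2 s = 7.37 hours.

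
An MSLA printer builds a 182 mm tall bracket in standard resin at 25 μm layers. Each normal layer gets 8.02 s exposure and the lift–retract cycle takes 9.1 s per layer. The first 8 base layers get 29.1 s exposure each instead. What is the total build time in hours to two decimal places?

Layers = ⌈182/0.025⌉ = 7280.
Bottom layers: 8 × (29.1 + 9.1) → 305.6 s.
Normal layers = 7272 × (8.02 + 9.1) = 124496.64 s.
Total = 305.6 + 124496.64 = 124802.24 s = 34.67 hours.

34.67 hours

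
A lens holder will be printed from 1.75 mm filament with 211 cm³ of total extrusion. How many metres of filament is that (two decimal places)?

87.72 m

Cross-section of 1.75 mm filament: π·(1.75/2)² = 2.4053 mm².
Length = 211 cm³ / 2.4053 mm² = 211000 / 2.4053 = 87722.95 mm = 87.72 m.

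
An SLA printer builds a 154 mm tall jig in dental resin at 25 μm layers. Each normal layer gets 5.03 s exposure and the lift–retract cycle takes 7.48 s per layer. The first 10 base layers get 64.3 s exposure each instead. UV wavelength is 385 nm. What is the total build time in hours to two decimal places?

21.57 hours

Layers = ⌈154/0.025⌉ = 6160.
Burn-in layers = 10 × (64.3 + 7.48) = 717.8 s.
Remaining layers: 6150 × (5.03 + 7.48) → 76936.5 s.
Total = 717.8 + 76936.5 = 77654.3 s = 21.57 hours.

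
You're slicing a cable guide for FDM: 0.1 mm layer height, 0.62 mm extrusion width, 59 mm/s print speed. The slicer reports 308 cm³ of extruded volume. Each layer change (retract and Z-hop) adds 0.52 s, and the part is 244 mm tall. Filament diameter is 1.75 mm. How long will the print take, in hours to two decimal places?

Bead cross-section = 0.1 × 0.62, so 0.062 mm².
Total extruded path = 308000/0.062 = 4967741.9 mm.
Print-move time: 4967741.9 / 59 → 84199 s.
Layers = ⌈244/0.1⌉ = 2440.
Z-hop total = 2440 × 0.52 = 1268.8 s.
Altogether 84199 + 1268.8 = 85467.8 s, i.e. 23.74 hours.

23.74 hours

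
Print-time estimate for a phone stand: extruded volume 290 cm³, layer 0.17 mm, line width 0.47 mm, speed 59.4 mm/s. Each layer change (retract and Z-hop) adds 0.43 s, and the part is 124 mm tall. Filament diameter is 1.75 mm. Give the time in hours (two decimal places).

Line area = 0.17 × 0.47, so 0.0799 mm².
Total extruded path = 290000/0.0799 = 3629536.9 mm.
Print-move time: 3629536.9 / 59.4 → 61103.3 s.
Number of layers: 124 / 0.17 → 730 (rounded up).
Non-print overhead = 730 × 0.43, so 313.9 s.
Total = 61103.3 + 313.9 = 61417.2 s = 17.06 hours.

17.06 hours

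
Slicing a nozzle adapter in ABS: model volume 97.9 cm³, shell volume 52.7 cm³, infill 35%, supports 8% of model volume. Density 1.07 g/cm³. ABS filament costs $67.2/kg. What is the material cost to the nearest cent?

$5.49

Volume inside the shell = 97.9 − 52.7 = 45.2 cm³.
Deposited infill = 0.35 × 45.2 = 15.82 cm³.
Support: 0.08 × 97.9 → 7.832 cm³.
Total printed volume: 52.7 + 15.82 + 7.832 → 76.352 cm³.
Mass = 76.352 × 1.07, so 81.69664 g.
Cost = 81.69664 g / 1000 × $67.2/kg = $5.49.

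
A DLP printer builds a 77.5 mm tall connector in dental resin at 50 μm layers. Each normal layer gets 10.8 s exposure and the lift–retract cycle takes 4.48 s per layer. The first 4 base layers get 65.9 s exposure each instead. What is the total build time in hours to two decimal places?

Number of layers: 77.5 / 0.05 → 1550 (rounded up).
Bottom layers: 4 × (65.9 + 4.48) → 281.52 s.
Regular layers = 1546 × (10.8 + 4.48) = 23622.88 s.
Total = 281.52 + 23622.88 = 23904.4 s = 6.64 hours.

6.64 hours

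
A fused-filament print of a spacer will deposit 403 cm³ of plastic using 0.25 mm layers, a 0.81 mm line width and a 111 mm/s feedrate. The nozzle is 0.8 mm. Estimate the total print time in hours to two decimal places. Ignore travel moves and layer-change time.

4.98 hours

Bead cross-section = 0.25 × 0.81, so 0.2025 mm².
Toolpath length = 403 cm³ / 0.2025 mm² = 403000 / 0.2025 = 1990123.5 mm.
Extrusion time = 1990123.5 / 111, so 17929 s.
17929 s = 4.98 hours.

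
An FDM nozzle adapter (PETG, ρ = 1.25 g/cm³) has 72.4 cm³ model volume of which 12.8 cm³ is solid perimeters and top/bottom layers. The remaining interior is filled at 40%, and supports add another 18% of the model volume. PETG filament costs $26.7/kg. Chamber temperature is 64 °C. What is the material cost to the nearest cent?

$1.66

Interior volume = 72.4 − 12.8, so 59.6 cm³.
Infill volume = 0.40 × 59.6 = 23.84 cm³.
Support: 0.18 × 72.4 → 13.032 cm³.
Deposited volume = 12.8 + 23.84 + 13.032, so 49.672 cm³.
Mass = 49.672 × 1.25 = 62.09 g.
At $26.7/kg: 62.09/1000 × 26.7 = $1.66.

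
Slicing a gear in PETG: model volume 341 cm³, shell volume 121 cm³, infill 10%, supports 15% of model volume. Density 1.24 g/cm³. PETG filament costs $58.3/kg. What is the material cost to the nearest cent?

Volume inside the shell = 341 − 121 = 220 cm³.
Infill volume = 0.10 × 220 = 22 cm³.
Support: 0.15 × 341 → 51.15 cm³.
Total extruded = 121 + 22 + 51.15 = 194.15 cm³.
Mass: 194.15 × 1.24 → 240.746 g.
At $58.3/kg: 240.746/1000 × 58.3 = $14.04.

$14.04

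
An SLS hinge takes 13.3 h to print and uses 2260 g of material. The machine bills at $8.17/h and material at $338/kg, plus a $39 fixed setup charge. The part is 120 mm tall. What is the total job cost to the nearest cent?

Machine-time cost = 8.17 × 13.3, so $108.661.
Feedstock cost = 338 × 2260/1000, so $763.88.
Adding setup: 108.661 + 763.88 + 39 → 911.541 ≈ $911.54.

$911.54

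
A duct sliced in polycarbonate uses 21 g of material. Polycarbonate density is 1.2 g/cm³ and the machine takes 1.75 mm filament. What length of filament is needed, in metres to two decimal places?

Volume = 21 g / 1.2 g·cm⁻³ = 17.5 cm³ = 17500 mm³.
Cross-section of 1.75 mm filament: π·(1.75/2)² = 2.4053 mm².
Length = 17500 / 2.4053 = 7275.6 mm = 7.28 m.

7.28 m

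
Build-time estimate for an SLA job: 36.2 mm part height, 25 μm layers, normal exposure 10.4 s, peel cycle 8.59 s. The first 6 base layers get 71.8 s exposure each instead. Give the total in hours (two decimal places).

Number of layers: 36.2 / 0.025 → 1448 (rounded up).
Base layers = 6 × (71.8 + 8.59), so 482.34 s.
Normal layers = 1442 × (10.4 + 8.59), so 27383.58 s.
Sum: 482.34 + 27383.58 = 27865.92 s → 7.74 hours.

7.74 hours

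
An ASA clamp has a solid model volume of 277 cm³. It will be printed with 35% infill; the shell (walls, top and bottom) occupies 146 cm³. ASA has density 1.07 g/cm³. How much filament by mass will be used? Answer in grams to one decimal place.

Interior volume = 277 − 146, so 131 cm³.
Deposited infill = 0.35 × 131, so 45.85 cm³.
Total extruded = 146 + 45.85, so 191.85 cm³.
Mass = 191.85 × 1.07 = 205.2795 g.

205.3 g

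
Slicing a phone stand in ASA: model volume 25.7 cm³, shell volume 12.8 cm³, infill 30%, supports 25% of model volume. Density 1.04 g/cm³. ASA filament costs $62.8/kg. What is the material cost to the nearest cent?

Infill region: 25.7 − 12.8 → 12.9 cm³.
Infill deposited: 0.30 × 12.9 → 3.87 cm³.
Support = 0.25 × 25.7 = 6.425 cm³.
Total extruded: 12.8 + 3.87 + 6.425 → 23.095 cm³.
Mass: 23.095 × 1.04 → 24.0188 g.
Cost = 24.0188 g / 1000 × $62.8/kg = $1.51.

$1.51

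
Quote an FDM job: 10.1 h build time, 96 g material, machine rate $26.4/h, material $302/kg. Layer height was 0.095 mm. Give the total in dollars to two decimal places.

Machine cost: 26.4 × 10.1 → $266.64.
Feedstock cost = 302 × 96/1000, so $28.992.
Job cost: 266.64 + 28.992 = 295.632 ≈ $295.63.

$295.63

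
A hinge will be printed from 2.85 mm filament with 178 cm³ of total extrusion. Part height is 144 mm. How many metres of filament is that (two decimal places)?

Filament cross-section = π × (2.85/2)² = 6.3794 mm².
L = 178000 mm³ / 6.3794 mm² = 27902.31 mm, i.e. 27.90 m.

27.90 m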